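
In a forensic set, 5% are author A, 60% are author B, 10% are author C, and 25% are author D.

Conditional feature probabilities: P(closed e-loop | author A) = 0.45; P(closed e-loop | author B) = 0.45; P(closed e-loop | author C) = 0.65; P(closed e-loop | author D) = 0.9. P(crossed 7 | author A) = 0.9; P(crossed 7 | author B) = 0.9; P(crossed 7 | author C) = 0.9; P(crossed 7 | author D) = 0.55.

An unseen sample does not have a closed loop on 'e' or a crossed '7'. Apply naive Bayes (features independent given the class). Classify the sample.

author B

author A: 0.05 × (1−0.45) × (1−0.9) = 0.00275
author B: 0.6 × (1−0.45) × (1−0.9) = 0.033
author C: 0.1 × (1−0.65) × (1−0.9) = 0.0035
author D: 0.25 × (1−0.9) × (1−0.55) = 0.01125
Highest score → author B.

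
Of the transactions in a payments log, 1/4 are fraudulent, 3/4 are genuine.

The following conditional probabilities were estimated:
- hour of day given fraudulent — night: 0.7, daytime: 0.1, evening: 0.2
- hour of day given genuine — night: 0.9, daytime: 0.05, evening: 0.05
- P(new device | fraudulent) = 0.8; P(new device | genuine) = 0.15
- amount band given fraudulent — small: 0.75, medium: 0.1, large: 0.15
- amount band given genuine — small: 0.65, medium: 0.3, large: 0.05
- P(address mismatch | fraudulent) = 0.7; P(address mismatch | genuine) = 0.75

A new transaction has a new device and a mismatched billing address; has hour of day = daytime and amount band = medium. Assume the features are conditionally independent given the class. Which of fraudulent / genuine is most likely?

fraudulent: 0.25 × 0.1 × 0.8 × 0.1 × 0.7 = 0.0014
genuine: 0.75 × 0.05 × 0.15 × 0.3 × 0.75 = 0.001265625
Highest score → fraudulent.

fraudulent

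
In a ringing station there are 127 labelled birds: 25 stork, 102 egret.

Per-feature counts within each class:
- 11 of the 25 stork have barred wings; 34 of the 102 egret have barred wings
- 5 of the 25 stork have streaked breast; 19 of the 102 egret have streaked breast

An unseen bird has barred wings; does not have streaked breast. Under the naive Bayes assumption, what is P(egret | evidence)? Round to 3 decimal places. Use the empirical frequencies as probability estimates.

stork: (25/127) × (11/25) × (20/25) ≈ 0.0692913
egret: (102/127) × (34/102) × (83/102) ≈ 0.217848
P(egret | x) = 0.217848 / 0.2871393 ≈ 0.759

0.759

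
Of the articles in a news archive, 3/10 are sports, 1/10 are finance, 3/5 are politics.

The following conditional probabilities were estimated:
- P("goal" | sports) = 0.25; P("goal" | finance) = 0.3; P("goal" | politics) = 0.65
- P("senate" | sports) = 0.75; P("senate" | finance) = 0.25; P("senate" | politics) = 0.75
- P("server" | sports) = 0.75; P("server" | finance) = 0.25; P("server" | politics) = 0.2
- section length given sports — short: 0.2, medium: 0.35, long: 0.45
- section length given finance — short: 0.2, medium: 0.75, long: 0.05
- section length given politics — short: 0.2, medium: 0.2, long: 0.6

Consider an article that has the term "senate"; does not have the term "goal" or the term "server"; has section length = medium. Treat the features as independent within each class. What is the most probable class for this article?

politics

sports: 0.3 × (1−0.25) × 0.75 × (1−0.75) × 0.35 = 0.014765625
finance: 0.1 × (1−0.3) × 0.25 × (1−0.25) × 0.75 = 0.00984375
politics: 0.6 × (1−0.65) × 0.75 × (1−0.2) × 0.2 = 0.0252
Highest score → politics.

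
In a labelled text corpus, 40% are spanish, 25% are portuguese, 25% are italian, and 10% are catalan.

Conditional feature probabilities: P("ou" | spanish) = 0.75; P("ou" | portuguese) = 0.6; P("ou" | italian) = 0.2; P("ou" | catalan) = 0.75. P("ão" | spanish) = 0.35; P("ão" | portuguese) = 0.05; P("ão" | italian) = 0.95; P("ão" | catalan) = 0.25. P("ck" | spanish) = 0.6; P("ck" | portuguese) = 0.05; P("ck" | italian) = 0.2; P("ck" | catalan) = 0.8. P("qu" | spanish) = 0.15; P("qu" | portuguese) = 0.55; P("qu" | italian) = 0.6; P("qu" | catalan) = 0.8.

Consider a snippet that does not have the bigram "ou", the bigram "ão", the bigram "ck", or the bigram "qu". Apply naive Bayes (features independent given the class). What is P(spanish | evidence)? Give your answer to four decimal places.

spanish: 0.4 × (1−0.75) × (1−0.35) × (1−0.6) × (1−0.15) = 0.0221
portuguese: 0.25 × (1−0.6) × (1−0.05) × (1−0.05) × (1−0.55) = 0.0406125
italian: 0.25 × (1−0.2) × (1−0.95) × (1−0.2) × (1−0.6) = 0.0032
catalan: 0.1 × (1−0.75) × (1−0.25) × (1−0.8) × (1−0.8) = 0.00075
P(spanish | x) = 0.0221 / 0.0666625 ≈ 0.3315

0.3315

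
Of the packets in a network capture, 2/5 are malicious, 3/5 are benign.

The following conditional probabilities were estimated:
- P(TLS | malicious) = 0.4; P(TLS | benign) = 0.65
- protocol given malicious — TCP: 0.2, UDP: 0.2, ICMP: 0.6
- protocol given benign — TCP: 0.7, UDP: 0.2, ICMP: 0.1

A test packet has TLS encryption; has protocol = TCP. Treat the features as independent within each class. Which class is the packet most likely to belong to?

malicious: 0.4 × 0.4 × 0.2 = 0.032
benign: 0.6 × 0.65 × 0.7 = 0.273
Highest score → benign.

benign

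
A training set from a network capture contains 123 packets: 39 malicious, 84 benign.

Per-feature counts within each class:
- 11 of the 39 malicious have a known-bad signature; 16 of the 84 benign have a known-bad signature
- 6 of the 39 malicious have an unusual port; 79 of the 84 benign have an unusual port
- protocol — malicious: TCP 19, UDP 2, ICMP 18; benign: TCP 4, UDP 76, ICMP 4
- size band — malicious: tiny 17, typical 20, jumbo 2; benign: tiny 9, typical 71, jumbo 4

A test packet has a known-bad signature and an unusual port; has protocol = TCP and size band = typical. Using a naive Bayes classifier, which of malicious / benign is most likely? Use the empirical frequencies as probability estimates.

malicious: (39/123) × (11/39) × (6/39) × (19/39) × (20/39) ≈ 0.00343739
benign: (84/123) × (16/84) × (79/84) × (4/84) × (71/84) ≈ 0.00492405
Highest score → benign.

benign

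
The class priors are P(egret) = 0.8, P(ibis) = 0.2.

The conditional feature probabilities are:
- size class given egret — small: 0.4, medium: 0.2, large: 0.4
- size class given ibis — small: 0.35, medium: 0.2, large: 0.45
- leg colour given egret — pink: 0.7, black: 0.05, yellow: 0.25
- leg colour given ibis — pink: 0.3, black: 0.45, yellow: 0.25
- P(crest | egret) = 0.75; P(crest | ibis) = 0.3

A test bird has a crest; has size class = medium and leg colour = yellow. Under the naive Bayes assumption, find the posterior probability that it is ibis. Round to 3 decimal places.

egret: 0.8 × 0.2 × 0.25 × 0.75 = 0.03
ibis: 0.2 × 0.2 × 0.25 × 0.3 = 0.003
P(ibis | x) = 0.003 / 0.033 ≈ 0.091

0.091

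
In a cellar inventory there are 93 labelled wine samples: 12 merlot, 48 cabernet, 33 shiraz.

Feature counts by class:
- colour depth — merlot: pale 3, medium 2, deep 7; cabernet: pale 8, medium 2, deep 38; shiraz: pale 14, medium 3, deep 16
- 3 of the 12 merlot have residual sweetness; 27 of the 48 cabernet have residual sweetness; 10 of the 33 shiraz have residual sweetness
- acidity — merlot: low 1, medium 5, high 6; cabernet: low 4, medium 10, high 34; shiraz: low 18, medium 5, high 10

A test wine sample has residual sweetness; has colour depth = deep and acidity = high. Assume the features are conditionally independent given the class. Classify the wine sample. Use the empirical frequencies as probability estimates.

cabernet

merlot: (12/93) × (7/12) × (3/12) × (6/12) ≈ 0.0094086
cabernet: (48/93) × (38/48) × (27/48) × (34/48) ≈ 0.162802
shiraz: (33/93) × (16/33) × (10/33) × (10/33) ≈ 0.0157983
Highest score → cabernet.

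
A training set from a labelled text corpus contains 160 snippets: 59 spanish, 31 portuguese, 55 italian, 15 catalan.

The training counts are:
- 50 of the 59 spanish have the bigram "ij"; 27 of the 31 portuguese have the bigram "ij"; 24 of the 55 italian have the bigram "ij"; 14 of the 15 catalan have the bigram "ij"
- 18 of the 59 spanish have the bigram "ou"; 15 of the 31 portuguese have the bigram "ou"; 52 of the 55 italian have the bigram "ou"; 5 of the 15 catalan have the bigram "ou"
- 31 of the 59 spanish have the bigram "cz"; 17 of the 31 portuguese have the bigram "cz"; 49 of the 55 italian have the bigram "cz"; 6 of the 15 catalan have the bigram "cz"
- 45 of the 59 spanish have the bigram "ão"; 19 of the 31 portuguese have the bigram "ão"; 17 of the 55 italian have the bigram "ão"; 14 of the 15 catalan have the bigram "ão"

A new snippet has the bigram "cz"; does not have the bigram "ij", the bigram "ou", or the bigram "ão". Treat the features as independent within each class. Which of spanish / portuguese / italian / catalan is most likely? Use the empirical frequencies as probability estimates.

italian

spanish: (59/160) × (9/59) × (41/59) × (31/59) × (14/59) ≈ 0.00487349
portuguese: (31/160) × (4/31) × (16/31) × (17/31) × (12/31) ≈ 0.00273908
italian: (55/160) × (31/55) × (3/55) × (49/55) × (38/55) ≈ 0.00650511
catalan: (15/160) × (1/15) × (10/15) × (6/15) × (1/15) ≈ 0.000111111
Highest score → italian.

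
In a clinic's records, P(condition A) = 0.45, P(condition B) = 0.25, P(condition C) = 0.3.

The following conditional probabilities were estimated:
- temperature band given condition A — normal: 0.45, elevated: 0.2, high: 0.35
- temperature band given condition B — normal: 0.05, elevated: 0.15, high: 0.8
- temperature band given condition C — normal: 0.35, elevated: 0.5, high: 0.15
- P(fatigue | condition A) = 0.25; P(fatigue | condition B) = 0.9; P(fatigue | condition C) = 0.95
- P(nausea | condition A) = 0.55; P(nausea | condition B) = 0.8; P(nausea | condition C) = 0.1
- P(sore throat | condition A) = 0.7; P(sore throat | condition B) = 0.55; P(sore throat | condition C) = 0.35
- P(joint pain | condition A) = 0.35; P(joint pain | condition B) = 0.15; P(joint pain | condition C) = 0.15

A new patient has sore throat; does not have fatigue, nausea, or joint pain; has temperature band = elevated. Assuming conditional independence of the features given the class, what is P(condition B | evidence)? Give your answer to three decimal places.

0.022

condition A: 0.45 × 0.2 × (1−0.25) × (1−0.55) × 0.7 × (1−0.35) = 0.013820625
condition B: 0.25 × 0.15 × (1−0.9) × (1−0.8) × 0.55 × (1−0.15) = 0.000350625
condition C: 0.3 × 0.5 × (1−0.95) × (1−0.1) × 0.35 × (1−0.15) = 0.002008125
P(condition B | x) = 0.000350625 / 0.016179375 ≈ 0.022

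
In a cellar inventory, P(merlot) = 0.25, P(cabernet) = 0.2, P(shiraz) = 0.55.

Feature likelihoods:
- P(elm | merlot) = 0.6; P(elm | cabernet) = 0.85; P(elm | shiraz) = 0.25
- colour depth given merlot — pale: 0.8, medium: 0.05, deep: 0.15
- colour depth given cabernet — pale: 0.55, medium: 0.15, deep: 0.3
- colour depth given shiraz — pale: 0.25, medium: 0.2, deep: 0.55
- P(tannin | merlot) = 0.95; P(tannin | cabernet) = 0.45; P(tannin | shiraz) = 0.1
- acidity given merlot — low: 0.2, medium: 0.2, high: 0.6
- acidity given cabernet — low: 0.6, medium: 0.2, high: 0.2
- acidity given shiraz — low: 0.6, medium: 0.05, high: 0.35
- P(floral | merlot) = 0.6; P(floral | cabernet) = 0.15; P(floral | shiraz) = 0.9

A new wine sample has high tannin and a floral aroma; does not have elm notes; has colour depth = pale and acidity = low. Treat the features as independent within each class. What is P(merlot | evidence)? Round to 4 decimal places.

0.5939

merlot: 0.25 × (1−0.6) × 0.8 × 0.95 × 0.2 × 0.6 = 0.00912
cabernet: 0.2 × (1−0.85) × 0.55 × 0.45 × 0.6 × 0.15 = 0.00066825
shiraz: 0.55 × (1−0.25) × 0.25 × 0.1 × 0.6 × 0.9 = 0.00556875
P(merlot | x) = 0.00912 / 0.015357 ≈ 0.5939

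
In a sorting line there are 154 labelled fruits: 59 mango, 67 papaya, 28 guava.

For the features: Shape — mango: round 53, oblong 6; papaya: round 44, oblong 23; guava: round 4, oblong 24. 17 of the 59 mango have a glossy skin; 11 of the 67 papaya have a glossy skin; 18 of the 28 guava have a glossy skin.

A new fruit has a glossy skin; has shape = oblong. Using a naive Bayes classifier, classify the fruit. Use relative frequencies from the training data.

mango: (59/154) × (6/59) × (17/59) ≈ 0.0112261
papaya: (67/154) × (23/67) × (11/67) ≈ 0.0245203
guava: (28/154) × (24/28) × (18/28) ≈ 0.100186
Highest score → guava.

guava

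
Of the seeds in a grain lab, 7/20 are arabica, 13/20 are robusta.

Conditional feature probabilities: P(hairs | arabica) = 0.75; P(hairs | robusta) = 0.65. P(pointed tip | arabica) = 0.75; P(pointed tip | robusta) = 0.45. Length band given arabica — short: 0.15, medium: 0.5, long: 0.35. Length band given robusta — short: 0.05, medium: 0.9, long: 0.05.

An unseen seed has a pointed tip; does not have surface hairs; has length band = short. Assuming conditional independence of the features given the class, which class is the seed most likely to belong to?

arabica: 0.35 × (1−0.75) × 0.75 × 0.15 = 0.00984375
robusta: 0.65 × (1−0.65) × 0.45 × 0.05 = 0.00511875
Highest score → arabica.

arabica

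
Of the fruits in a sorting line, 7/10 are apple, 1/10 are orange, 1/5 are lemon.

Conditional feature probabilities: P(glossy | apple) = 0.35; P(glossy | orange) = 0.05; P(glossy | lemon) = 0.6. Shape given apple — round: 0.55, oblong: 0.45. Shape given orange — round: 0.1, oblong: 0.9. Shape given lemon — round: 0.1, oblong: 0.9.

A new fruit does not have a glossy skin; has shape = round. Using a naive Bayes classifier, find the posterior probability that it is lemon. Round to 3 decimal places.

0.030

apple: 0.7 × (1−0.35) × 0.55 = 0.25025
orange: 0.1 × (1−0.05) × 0.1 = 0.0095
lemon: 0.2 × (1−0.6) × 0.1 = 0.008
P(lemon | x) = 0.008 / 0.26775 ≈ 0.030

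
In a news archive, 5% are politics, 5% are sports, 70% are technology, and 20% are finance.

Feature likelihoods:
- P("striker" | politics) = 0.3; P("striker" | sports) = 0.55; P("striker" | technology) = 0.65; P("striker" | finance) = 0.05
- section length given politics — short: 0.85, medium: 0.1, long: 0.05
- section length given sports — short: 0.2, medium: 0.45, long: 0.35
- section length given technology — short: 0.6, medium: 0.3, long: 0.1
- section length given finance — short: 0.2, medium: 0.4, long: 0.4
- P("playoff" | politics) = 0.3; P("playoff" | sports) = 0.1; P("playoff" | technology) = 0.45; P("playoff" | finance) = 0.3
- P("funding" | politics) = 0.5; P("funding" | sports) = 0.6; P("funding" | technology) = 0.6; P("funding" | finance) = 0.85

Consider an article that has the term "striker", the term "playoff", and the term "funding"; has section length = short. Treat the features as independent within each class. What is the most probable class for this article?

politics: 0.05 × 0.3 × 0.85 × 0.3 × 0.5 = 0.0019125
sports: 0.05 × 0.55 × 0.2 × 0.1 × 0.6 = 0.00033
technology: 0.7 × 0.65 × 0.6 × 0.45 × 0.6 = 0.07371
finance: 0.2 × 0.05 × 0.2 × 0.3 × 0.85 = 0.00051
Highest score → technology.

technology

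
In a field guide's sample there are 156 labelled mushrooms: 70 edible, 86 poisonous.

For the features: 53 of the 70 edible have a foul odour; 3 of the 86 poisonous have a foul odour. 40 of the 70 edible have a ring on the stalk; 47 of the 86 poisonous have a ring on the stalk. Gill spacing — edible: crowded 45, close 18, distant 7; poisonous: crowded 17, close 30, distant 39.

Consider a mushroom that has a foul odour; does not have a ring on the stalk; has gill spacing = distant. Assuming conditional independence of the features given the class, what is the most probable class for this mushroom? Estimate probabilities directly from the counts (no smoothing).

edible: (70/156) × (53/70) × (30/70) × (7/70) ≈ 0.0145604
poisonous: (86/156) × (3/86) × (39/86) × (39/86) ≈ 0.00395484
Highest score → edible.

edible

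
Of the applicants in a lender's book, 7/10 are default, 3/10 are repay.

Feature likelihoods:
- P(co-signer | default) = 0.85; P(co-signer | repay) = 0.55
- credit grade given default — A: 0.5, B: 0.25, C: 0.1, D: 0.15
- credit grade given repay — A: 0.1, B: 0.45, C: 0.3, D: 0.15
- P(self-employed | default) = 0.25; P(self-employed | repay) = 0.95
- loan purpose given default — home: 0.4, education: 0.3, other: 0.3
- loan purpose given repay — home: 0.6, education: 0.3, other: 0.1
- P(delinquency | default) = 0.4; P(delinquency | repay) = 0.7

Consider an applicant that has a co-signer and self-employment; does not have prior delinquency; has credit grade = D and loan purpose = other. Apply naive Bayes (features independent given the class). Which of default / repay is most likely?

default: 0.7 × 0.85 × 0.15 × 0.25 × 0.3 × (1−0.4) = 0.00401625
repay: 0.3 × 0.55 × 0.15 × 0.95 × 0.1 × (1−0.7) = 0.000705375
Highest score → default.

default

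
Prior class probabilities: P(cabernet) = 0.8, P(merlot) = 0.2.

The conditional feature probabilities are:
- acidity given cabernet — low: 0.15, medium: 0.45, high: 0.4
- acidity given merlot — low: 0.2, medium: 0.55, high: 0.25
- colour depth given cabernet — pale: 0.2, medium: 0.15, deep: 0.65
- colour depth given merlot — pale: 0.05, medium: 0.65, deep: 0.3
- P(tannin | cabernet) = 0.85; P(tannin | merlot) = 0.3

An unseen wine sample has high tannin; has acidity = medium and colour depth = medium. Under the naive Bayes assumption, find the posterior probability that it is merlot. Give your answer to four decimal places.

cabernet: 0.8 × 0.45 × 0.15 × 0.85 = 0.0459
merlot: 0.2 × 0.55 × 0.65 × 0.3 = 0.02145
P(merlot | x) = 0.02145 / 0.06735 ≈ 0.3185

0.3185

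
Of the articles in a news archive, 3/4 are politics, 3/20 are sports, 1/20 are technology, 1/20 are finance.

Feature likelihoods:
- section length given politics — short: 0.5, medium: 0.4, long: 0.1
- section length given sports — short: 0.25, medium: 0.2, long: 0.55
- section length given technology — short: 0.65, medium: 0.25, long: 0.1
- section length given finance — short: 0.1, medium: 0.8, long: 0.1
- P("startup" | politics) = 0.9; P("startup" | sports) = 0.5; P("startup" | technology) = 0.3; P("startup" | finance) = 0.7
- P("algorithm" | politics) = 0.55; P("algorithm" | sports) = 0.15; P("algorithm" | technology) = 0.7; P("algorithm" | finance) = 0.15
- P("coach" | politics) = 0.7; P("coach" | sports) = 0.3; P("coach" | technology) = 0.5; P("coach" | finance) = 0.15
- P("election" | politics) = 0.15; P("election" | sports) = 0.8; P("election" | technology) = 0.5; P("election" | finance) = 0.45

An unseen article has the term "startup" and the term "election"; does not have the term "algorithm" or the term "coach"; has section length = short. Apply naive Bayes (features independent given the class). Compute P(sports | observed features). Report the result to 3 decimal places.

politics: 0.75 × 0.5 × 0.9 × (1−0.55) × (1−0.7) × 0.15 = 0.006834375
sports: 0.15 × 0.25 × 0.5 × (1−0.15) × (1−0.3) × 0.8 = 0.008925
technology: 0.05 × 0.65 × 0.3 × (1−0.7) × (1−0.5) × 0.5 = 0.00073125
finance: 0.05 × 0.1 × 0.7 × (1−0.15) × (1−0.15) × 0.45 = 0.0011379375
P(sports | x) = 0.008925 / 0.0176285625 ≈ 0.506

0.506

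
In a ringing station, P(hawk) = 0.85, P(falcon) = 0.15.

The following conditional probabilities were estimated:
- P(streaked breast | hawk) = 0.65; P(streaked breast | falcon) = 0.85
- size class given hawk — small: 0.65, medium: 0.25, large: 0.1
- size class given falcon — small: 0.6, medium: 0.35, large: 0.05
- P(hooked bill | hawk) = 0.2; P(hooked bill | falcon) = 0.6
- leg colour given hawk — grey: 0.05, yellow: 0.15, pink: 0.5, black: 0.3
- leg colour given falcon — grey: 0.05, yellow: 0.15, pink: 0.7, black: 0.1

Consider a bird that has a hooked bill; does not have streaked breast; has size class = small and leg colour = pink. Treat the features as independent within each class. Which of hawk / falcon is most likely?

hawk

hawk: 0.85 × (1−0.65) × 0.65 × 0.2 × 0.5 = 0.0193375
falcon: 0.15 × (1−0.85) × 0.6 × 0.6 × 0.7 = 0.00567
Highest score → hawk.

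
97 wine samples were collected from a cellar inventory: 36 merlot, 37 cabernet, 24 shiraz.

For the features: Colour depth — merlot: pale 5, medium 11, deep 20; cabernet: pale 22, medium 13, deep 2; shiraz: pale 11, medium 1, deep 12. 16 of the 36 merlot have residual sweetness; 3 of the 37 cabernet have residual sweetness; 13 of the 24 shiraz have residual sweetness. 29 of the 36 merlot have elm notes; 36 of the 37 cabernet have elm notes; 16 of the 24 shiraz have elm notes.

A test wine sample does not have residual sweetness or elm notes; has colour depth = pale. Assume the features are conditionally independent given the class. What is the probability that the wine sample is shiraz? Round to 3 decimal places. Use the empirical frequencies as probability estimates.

merlot: (36/97) × (5/36) × (20/36) × (7/36) ≈ 0.00556828
cabernet: (37/97) × (22/37) × (34/37) × (1/37) ≈ 0.00563283
shiraz: (24/97) × (11/24) × (11/24) × (8/24) ≈ 0.0173253
P(shiraz | x) = 0.0173253 / 0.02852641 ≈ 0.607

0.607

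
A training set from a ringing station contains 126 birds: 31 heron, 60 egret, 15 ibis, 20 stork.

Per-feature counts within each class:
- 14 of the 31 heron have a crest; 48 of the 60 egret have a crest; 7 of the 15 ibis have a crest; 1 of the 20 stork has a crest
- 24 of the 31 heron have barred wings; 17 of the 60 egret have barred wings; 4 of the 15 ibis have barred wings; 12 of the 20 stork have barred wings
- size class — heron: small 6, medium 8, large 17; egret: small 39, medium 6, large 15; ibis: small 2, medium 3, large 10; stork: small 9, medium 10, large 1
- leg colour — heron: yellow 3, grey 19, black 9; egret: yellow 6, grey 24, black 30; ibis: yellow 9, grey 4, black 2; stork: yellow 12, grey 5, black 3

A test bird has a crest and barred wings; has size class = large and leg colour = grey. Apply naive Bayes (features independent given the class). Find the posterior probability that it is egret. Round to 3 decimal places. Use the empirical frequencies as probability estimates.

heron: (31/126) × (14/31) × (24/31) × (17/31) × (19/31) ≈ 0.0289125
egret: (60/126) × (48/60) × (17/60) × (15/60) × (24/60) ≈ 0.0107937
ibis: (15/126) × (7/15) × (4/15) × (10/15) × (4/15) ≈ 0.00263374
stork: (20/126) × (1/20) × (12/20) × (1/20) × (5/20) ≈ 0.0000595238
P(egret | x) = 0.0107937 / 0.0423994638 ≈ 0.255

0.255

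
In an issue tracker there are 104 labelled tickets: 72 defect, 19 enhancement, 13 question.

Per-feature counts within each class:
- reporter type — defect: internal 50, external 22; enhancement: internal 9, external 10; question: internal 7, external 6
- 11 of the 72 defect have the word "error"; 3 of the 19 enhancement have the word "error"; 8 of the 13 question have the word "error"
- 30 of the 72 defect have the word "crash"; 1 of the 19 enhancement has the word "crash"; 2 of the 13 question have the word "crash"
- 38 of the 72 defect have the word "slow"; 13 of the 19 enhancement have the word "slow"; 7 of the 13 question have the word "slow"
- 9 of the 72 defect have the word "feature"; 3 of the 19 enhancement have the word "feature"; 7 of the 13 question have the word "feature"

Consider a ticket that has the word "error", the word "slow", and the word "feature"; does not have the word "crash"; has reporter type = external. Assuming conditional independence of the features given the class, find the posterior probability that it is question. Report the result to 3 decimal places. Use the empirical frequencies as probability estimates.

defect: (72/104) × (22/72) × (11/72) × (42/72) × (38/72) × (9/72) ≈ 0.00124373
enhancement: (19/104) × (10/19) × (3/19) × (18/19) × (13/19) × (3/19) ≈ 0.00155386
question: (13/104) × (6/13) × (8/13) × (11/13) × (7/13) × (7/13) ≈ 0.0087101
P(question | x) = 0.0087101 / 0.01150769 ≈ 0.757

0.757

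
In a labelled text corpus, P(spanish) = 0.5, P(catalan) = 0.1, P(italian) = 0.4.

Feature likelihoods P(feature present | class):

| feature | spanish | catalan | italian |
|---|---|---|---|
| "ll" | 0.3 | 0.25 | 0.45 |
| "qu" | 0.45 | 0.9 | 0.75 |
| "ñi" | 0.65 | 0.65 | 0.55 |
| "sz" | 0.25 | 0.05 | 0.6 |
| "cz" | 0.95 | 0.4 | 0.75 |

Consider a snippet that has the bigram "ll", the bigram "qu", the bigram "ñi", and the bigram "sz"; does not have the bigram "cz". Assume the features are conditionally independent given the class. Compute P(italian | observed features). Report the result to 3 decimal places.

spanish: 0.5 × 0.3 × 0.45 × 0.65 × 0.25 × (1−0.95) = 0.0005484375
catalan: 0.1 × 0.25 × 0.9 × 0.65 × 0.05 × (1−0.4) = 0.00043875
italian: 0.4 × 0.45 × 0.75 × 0.55 × 0.6 × (1−0.75) = 0.0111375
P(italian | x) = 0.0111375 / 0.0121246875 ≈ 0.919

0.919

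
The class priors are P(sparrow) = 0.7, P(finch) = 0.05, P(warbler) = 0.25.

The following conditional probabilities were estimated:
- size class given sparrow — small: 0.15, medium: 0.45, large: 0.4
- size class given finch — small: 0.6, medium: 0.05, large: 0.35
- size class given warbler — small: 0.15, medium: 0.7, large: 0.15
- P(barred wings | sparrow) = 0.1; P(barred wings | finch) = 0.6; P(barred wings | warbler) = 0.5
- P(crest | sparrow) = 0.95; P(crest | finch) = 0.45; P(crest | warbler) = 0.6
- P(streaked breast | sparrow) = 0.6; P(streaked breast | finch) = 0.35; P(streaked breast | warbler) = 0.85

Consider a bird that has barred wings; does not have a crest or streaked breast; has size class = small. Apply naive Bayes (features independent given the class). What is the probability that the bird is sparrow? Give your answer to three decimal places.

0.027

sparrow: 0.7 × 0.15 × 0.1 × (1−0.95) × (1−0.6) = 0.00021
finch: 0.05 × 0.6 × 0.6 × (1−0.45) × (1−0.35) = 0.006435
warbler: 0.25 × 0.15 × 0.5 × (1−0.6) × (1−0.85) = 0.001125
P(sparrow | x) = 0.00021 / 0.00777 ≈ 0.027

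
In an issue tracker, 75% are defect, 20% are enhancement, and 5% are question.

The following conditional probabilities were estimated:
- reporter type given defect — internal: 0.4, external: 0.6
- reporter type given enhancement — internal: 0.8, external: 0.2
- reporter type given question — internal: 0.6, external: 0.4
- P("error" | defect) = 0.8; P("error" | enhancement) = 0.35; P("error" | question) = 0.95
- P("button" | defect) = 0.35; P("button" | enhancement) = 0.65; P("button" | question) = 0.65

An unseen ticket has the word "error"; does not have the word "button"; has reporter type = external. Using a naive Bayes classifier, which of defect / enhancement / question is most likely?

defect: 0.75 × 0.6 × 0.8 × (1−0.35) = 0.234
enhancement: 0.2 × 0.2 × 0.35 × (1−0.65) = 0.0049
question: 0.05 × 0.4 × 0.95 × (1−0.65) = 0.00665
Highest score → defect.

defect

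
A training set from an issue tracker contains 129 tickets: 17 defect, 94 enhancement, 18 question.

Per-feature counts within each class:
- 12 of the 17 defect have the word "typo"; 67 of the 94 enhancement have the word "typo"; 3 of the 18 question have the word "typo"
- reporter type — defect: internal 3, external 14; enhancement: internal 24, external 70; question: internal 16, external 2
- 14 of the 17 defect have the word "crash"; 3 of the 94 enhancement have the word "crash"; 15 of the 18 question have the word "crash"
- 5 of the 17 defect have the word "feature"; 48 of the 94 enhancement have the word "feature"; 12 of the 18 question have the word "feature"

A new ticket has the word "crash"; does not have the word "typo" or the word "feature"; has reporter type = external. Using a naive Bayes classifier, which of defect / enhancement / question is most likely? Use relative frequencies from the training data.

defect

defect: (17/129) × (5/17) × (14/17) × (14/17) × (12/17) ≈ 0.0185554
enhancement: (94/129) × (27/94) × (70/94) × (3/94) × (46/94) ≈ 0.00243426
question: (18/129) × (15/18) × (2/18) × (15/18) × (6/18) ≈ 0.00358886
Highest score → defect.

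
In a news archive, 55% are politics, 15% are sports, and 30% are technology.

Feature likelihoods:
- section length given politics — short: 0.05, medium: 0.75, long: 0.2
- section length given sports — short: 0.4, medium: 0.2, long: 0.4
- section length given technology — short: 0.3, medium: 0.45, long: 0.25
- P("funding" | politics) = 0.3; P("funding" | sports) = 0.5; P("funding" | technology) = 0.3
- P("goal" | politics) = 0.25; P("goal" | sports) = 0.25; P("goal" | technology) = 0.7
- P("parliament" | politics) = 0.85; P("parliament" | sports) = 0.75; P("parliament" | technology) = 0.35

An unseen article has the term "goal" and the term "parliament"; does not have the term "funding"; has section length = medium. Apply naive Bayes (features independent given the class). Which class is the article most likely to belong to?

politics: 0.55 × 0.75 × (1−0.3) × 0.25 × 0.85 = 0.061359375
sports: 0.15 × 0.2 × (1−0.5) × 0.25 × 0.75 = 0.0028125
technology: 0.3 × 0.45 × (1−0.3) × 0.7 × 0.35 = 0.0231525
Highest score → politics.

politics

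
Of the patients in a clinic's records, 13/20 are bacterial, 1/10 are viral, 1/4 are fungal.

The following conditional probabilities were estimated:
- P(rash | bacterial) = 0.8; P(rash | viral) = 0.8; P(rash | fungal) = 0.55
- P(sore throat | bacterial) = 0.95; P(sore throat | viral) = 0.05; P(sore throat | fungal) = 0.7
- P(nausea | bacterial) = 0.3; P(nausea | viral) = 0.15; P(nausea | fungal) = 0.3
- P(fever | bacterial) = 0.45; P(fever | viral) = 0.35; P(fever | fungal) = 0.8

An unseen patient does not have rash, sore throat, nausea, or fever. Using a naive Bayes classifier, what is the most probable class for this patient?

bacterial: 0.65 × (1−0.8) × (1−0.95) × (1−0.3) × (1−0.45) = 0.0025025
viral: 0.1 × (1−0.8) × (1−0.05) × (1−0.15) × (1−0.35) = 0.0104975
fungal: 0.25 × (1−0.55) × (1−0.7) × (1−0.3) × (1−0.8) = 0.004725
Highest score → viral.

viral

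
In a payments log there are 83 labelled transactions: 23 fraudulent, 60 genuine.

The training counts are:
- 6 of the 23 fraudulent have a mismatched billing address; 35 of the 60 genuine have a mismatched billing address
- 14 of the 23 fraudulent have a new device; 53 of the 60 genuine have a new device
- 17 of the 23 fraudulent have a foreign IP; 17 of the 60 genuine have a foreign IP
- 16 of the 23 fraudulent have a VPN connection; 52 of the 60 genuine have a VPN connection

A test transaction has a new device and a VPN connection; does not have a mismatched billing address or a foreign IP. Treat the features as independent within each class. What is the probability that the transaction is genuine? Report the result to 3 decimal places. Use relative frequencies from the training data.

fraudulent: (23/83) × (17/23) × (14/23) × (6/23) × (16/23) ≈ 0.0226249
genuine: (60/83) × (25/60) × (53/60) × (43/60) × (52/60) ≈ 0.165255
P(genuine | x) = 0.165255 / 0.1878799 ≈ 0.880

0.880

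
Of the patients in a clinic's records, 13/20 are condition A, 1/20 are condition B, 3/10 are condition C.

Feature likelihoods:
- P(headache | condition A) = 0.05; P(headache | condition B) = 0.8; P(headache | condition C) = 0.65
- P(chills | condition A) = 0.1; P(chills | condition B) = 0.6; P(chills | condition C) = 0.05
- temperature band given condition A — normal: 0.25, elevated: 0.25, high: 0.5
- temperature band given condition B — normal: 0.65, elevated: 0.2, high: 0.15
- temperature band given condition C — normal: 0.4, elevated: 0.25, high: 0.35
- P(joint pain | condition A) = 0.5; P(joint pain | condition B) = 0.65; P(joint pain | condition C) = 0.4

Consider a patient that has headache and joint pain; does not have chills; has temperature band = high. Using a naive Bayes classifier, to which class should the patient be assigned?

condition A: 0.65 × 0.05 × (1−0.1) × 0.5 × 0.5 = 0.0073125
condition B: 0.05 × 0.8 × (1−0.6) × 0.15 × 0.65 = 0.00156
condition C: 0.3 × 0.65 × (1−0.05) × 0.35 × 0.4 = 0.025935
Highest score → condition C.

condition C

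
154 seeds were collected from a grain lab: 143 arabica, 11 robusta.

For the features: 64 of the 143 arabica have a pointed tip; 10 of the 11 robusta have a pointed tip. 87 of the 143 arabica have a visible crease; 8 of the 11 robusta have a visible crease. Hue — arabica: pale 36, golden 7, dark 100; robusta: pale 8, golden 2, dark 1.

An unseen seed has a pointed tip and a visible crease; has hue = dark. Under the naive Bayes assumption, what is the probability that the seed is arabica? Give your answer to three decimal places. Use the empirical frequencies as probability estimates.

arabica: (143/154) × (64/143) × (87/143) × (100/143) ≈ 0.17681
robusta: (11/154) × (10/11) × (8/11) × (1/11) ≈ 0.00429323
P(arabica | x) = 0.17681 / 0.18110323 ≈ 0.976

0.976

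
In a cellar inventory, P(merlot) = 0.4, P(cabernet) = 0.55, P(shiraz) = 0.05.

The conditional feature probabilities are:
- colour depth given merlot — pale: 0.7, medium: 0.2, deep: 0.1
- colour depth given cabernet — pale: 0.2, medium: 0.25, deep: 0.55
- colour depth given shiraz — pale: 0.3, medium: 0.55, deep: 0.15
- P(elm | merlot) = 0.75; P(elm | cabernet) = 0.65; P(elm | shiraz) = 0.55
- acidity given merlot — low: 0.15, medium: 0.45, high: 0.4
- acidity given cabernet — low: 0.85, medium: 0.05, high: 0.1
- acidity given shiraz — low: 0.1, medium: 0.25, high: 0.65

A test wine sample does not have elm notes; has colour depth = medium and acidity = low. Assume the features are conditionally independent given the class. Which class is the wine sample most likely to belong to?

cabernet

merlot: 0.4 × 0.2 × (1−0.75) × 0.15 = 0.003
cabernet: 0.55 × 0.25 × (1−0.65) × 0.85 = 0.04090625
shiraz: 0.05 × 0.55 × (1−0.55) × 0.1 = 0.0012375
Highest score → cabernet.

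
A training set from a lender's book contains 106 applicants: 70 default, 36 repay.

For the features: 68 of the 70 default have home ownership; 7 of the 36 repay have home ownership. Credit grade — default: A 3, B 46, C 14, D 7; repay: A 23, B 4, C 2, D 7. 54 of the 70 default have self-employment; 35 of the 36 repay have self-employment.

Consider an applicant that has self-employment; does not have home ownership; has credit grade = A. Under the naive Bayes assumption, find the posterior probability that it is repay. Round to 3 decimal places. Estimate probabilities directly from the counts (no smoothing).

0.996

default: (70/106) × (2/70) × (3/70) × (54/70) ≈ 0.000623797
repay: (36/106) × (29/36) × (23/36) × (35/36) ≈ 0.169935
P(repay | x) = 0.169935 / 0.170558797 ≈ 0.996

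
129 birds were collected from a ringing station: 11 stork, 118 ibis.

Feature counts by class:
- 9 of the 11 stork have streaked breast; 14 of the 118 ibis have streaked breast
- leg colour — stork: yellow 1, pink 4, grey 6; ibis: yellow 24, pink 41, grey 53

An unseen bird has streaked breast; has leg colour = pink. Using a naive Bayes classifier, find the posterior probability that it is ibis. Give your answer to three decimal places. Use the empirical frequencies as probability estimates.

stork: (11/129) × (9/11) × (4/11) ≈ 0.02537
ibis: (118/129) × (14/118) × (41/118) ≈ 0.0377086
P(ibis | x) = 0.0377086 / 0.0630786 ≈ 0.598

0.598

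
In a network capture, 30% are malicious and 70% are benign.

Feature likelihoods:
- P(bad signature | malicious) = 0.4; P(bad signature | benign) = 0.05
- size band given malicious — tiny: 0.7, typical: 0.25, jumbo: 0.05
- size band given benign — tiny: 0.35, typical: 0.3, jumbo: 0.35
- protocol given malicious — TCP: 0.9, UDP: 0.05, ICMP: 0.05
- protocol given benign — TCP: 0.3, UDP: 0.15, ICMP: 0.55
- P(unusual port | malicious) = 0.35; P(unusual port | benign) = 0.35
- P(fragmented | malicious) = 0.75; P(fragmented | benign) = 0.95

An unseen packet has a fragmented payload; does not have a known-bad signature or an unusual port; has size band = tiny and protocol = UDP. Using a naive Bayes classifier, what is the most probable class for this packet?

malicious: 0.3 × (1−0.4) × 0.7 × 0.05 × (1−0.35) × 0.75 = 0.00307125
benign: 0.7 × (1−0.05) × 0.35 × 0.15 × (1−0.35) × 0.95 = 0.02155846875
Highest score → benign.

benign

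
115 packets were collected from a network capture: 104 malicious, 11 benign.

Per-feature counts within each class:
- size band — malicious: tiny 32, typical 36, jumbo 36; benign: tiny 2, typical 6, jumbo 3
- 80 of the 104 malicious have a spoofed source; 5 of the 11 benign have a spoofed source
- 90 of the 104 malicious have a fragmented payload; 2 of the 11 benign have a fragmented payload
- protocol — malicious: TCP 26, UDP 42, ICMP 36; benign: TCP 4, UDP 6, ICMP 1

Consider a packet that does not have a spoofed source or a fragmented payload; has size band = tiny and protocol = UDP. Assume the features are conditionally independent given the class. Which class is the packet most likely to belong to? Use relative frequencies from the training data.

malicious: (104/115) × (32/104) × (24/104) × (14/104) × (42/104) ≈ 0.00349093
benign: (11/115) × (2/11) × (6/11) × (9/11) × (6/11) ≈ 0.0042335
Highest score → benign.

benign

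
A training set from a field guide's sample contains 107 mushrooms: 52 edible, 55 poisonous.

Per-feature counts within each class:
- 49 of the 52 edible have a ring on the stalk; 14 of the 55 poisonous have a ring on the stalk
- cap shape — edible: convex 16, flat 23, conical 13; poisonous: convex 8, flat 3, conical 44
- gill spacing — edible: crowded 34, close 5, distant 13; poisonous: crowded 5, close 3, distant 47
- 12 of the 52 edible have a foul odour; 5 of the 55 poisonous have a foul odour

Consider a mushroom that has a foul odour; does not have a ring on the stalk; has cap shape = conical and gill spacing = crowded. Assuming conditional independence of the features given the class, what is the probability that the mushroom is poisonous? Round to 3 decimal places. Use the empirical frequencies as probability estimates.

edible: (52/107) × (3/52) × (13/52) × (34/52) × (12/52) ≈ 0.00105762
poisonous: (55/107) × (41/55) × (44/55) × (5/55) × (5/55) ≈ 0.00253341
P(poisonous | x) = 0.00253341 / 0.00359103 ≈ 0.705

0.705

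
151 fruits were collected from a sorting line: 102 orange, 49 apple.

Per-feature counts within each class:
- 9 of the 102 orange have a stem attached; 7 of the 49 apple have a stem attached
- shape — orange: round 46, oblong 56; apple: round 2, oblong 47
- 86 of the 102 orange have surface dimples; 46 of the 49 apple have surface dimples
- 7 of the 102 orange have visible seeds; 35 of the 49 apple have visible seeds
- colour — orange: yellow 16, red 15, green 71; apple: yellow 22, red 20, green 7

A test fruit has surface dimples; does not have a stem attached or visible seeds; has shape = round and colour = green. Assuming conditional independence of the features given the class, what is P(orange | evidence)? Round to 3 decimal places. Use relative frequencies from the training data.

0.997

orange: (102/151) × (93/102) × (46/102) × (86/102) × (95/102) × (71/102) ≈ 0.151825
apple: (49/151) × (42/49) × (2/49) × (46/49) × (14/49) × (7/49) ≈ 0.000435013
P(orange | x) = 0.151825 / 0.152260013 ≈ 0.997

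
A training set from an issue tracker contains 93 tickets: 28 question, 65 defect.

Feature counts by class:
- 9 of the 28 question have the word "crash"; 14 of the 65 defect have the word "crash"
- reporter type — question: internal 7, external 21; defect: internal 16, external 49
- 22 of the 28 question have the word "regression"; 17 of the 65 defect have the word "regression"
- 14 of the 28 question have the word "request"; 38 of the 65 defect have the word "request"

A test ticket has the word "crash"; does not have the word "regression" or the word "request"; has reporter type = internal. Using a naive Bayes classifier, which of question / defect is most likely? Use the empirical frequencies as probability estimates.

defect

question: (28/93) × (9/28) × (7/28) × (6/28) × (14/28) ≈ 0.00259217
defect: (65/93) × (14/65) × (16/65) × (48/65) × (27/65) ≈ 0.0113666
Highest score → defect.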